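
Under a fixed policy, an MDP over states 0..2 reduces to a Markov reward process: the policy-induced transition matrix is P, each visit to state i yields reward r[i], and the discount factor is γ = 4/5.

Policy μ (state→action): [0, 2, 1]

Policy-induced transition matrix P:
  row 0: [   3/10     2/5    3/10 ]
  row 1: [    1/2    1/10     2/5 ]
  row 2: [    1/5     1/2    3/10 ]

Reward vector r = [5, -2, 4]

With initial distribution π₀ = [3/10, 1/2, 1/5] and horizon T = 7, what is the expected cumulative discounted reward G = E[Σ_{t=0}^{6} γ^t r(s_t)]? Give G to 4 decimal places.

t=0: π = [0.3000, 0.5000, 0.2000], E[r] = 1.3000, γ^t·E[r] = 1.300000, running G = 1.300000
t=1: π = [0.3800, 0.2700, 0.3500], E[r] = 2.7600, γ^t·E[r] = 2.208000, running G = 3.508000
t=2: π = [0.3190, 0.3540, 0.3270], E[r] = 2.1950, γ^t·E[r] = 1.404800, running G = 4.912800
t=3: π = [0.3381, 0.3265, 0.3354], E[r] = 2.3791, γ^t·E[r] = 1.218099, running G = 6.130899
t=4: π = [0.3318, 0.3356, 0.3327], E[r] = 2.3182, γ^t·E[r] = 0.949543, running G = 7.080442
t=5: π = [0.3339, 0.3326, 0.3336], E[r] = 2.3383, γ^t·E[r] = 0.766222, running G = 7.846664
t=6: π = [0.3332, 0.3336, 0.3333], E[r] = 2.3317, γ^t·E[r] = 0.611237, running G = 8.457902

G = 8.4579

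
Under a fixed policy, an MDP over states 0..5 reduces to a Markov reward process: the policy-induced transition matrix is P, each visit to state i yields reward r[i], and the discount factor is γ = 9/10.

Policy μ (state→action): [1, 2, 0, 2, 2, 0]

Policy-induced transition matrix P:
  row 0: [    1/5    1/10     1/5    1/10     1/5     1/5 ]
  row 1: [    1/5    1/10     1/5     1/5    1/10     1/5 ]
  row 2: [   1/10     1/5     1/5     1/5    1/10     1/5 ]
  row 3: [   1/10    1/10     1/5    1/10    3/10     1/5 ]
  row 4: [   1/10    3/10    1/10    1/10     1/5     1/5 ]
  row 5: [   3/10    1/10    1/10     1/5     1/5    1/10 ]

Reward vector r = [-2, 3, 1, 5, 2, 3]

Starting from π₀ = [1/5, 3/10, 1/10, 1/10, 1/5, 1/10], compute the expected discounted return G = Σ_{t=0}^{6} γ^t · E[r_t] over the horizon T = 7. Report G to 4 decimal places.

G = 9.9990

t=0: π = [0.2000, 0.3000, 0.1000, 0.1000, 0.2000, 0.1000], E[r] = 1.8000, γ^t·E[r] = 1.800000, running G = 1.800000
t=1: π = [0.1700, 0.1500, 0.1700, 0.1500, 0.1700, 0.1900], E[r] = 1.9400, γ^t·E[r] = 1.746000, running G = 3.546000
t=2: π = [0.1700, 0.1510, 0.1640, 0.1510, 0.1830, 0.1810], E[r] = 1.9410, γ^t·E[r] = 1.572210, running G = 5.118210
t=3: π = [0.1683, 0.1530, 0.1636, 0.1496, 0.1836, 0.1819], E[r] = 1.9469, γ^t·E[r] = 1.419290, running G = 6.537500
t=4: π = [0.1685, 0.1531, 0.1635, 0.1499, 0.1833, 0.1818], E[r] = 1.9470, γ^t·E[r] = 1.277394, running G = 7.814894
t=5: π = [0.1685, 0.1530, 0.1635, 0.1498, 0.1833, 0.1818], E[r] = 1.9468, γ^t·E[r] = 1.149538, running G = 8.964432
t=6: π = [0.1685, 0.1530, 0.1635, 0.1498, 0.1833, 0.1818], E[r] = 1.9468, γ^t·E[r] = 1.034597, running G = 9.999029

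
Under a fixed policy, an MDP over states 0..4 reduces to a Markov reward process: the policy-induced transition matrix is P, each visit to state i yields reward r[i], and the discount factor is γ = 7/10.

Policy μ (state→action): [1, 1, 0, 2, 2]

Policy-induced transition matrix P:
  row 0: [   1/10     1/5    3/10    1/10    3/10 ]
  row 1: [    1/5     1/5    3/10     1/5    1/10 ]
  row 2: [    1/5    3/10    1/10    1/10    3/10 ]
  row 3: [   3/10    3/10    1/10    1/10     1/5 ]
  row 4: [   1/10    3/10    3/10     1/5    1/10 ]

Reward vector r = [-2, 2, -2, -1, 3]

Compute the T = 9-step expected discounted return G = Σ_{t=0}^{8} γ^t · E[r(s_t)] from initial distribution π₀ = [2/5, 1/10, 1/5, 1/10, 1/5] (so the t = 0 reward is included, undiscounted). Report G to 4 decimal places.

G = -0.0858

t=0: π = [0.4000, 0.1000, 0.2000, 0.1000, 0.2000], E[r] = -0.5000, γ^t·E[r] = -0.500000, running G = -0.500000
t=1: π = [0.1500, 0.2500, 0.2400, 0.1300, 0.2300], E[r] = 0.2800, γ^t·E[r] = 0.196000, running G = -0.304000
t=2: π = [0.1750, 0.2600, 0.2260, 0.1480, 0.1910], E[r] = 0.1430, γ^t·E[r] = 0.070070, running G = -0.233930
t=3: π = [0.1782, 0.2565, 0.2252, 0.1451, 0.1950], E[r] = 0.1461, γ^t·E[r] = 0.050112, running G = -0.183818
t=4: π = [0.1772, 0.2565, 0.2259, 0.1452, 0.1952], E[r] = 0.1472, γ^t·E[r] = 0.035348, running G = -0.148470
t=5: π = [0.1773, 0.2566, 0.2258, 0.1452, 0.1951], E[r] = 0.1474, γ^t·E[r] = 0.024772, running G = -0.123699
t=6: π = [0.1773, 0.2566, 0.2258, 0.1452, 0.1951], E[r] = 0.1473, γ^t·E[r] = 0.017325, running G = -0.106374
t=7: π = [0.1773, 0.2566, 0.2258, 0.1452, 0.1951], E[r] = 0.1473, γ^t·E[r] = 0.012130, running G = -0.094243
t=8: π = [0.1773, 0.2566, 0.2258, 0.1452, 0.1951], E[r] = 0.1473, γ^t·E[r] = 0.008491, running G = -0.085753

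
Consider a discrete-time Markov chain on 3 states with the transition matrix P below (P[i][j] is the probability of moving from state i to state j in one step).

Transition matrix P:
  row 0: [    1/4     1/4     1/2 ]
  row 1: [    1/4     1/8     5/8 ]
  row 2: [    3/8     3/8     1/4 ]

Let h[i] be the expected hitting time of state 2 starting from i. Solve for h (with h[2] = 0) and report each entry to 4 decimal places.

First-step conditioning: h[2] = 0; for i ≠ 2, h[i] = 1 + Σ_k P[i][k]·h[k].
  h[0] = 1 + 1/4·h[0] + 1/4·h[1]
  h[1] = 1 + 1/4·h[0] + 1/8·h[1]
Solving the 2×2 linear system over states ≠ 2 gives exactly h = [36/19, 32/19, 0] (h[2] = 0 is the target).

h = [1.8947, 1.6842, 0.0000]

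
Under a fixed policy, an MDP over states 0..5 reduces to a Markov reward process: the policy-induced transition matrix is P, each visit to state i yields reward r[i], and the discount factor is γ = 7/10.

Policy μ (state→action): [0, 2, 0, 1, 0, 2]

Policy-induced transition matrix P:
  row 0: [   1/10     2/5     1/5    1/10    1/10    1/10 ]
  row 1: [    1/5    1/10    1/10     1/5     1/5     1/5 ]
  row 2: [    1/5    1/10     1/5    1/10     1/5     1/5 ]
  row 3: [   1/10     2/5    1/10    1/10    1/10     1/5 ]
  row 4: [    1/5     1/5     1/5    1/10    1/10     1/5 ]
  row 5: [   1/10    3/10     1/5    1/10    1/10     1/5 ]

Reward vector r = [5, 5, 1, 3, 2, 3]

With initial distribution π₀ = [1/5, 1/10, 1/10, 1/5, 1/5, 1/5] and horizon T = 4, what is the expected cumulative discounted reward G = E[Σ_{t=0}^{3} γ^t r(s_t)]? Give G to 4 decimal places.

t=0: π = [0.2000, 0.1000, 0.1000, 0.2000, 0.2000, 0.2000], E[r] = 3.2000, γ^t·E[r] = 3.200000, running G = 3.200000
t=1: π = [0.1400, 0.2800, 0.1700, 0.1100, 0.1200, 0.1800], E[r] = 3.3800, γ^t·E[r] = 2.366000, running G = 5.566000
t=2: π = [0.1570, 0.2230, 0.1610, 0.1280, 0.1450, 0.1860], E[r] = 3.2930, γ^t·E[r] = 1.613570, running G = 7.179570
t=3: π = [0.1529, 0.2372, 0.1649, 0.1223, 0.1384, 0.1843], E[r] = 3.3120, γ^t·E[r] = 1.136016, running G = 8.315586

G = 8.3156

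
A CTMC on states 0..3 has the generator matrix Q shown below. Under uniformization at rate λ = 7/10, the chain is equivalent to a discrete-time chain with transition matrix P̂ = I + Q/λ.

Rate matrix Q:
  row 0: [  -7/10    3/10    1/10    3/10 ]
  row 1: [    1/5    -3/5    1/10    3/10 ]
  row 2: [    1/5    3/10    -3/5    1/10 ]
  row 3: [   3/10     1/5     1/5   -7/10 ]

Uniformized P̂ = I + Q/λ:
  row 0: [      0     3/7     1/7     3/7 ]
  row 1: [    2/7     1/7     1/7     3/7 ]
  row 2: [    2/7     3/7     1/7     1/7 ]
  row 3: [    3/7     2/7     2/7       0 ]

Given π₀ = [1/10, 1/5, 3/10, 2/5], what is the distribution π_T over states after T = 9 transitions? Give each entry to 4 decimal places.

π = [0.2516, 0.3040, 0.1806, 0.2639]

t=0: π = [0.1000, 0.2000, 0.3000, 0.4000]
t=1: π = [0.3143, 0.3143, 0.2000, 0.1714]
t=2: π = [0.2204, 0.3143, 0.1673, 0.2980]
t=3: π = [0.2653, 0.2962, 0.1854, 0.2531]
t=4: π = [0.2461, 0.3078, 0.1790, 0.2671]
t=5: π = [0.2536, 0.3025, 0.1810, 0.2629]
t=6: π = [0.2508, 0.3046, 0.1804, 0.2642]
t=7: π = [0.2518, 0.3038, 0.1806, 0.2638]
t=8: π = [0.2515, 0.3041, 0.1805, 0.2639]
t=9: π = [0.2516, 0.3040, 0.1806, 0.2639]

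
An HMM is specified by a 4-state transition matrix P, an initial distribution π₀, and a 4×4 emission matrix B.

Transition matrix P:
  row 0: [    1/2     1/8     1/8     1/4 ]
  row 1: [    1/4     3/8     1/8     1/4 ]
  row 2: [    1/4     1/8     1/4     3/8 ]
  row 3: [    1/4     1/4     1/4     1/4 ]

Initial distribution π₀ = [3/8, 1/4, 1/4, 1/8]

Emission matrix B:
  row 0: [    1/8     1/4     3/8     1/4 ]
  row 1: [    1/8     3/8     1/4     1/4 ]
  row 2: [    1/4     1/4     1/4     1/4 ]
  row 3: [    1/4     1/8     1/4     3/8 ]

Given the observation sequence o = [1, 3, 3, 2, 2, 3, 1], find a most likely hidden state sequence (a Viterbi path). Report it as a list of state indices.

path = [0, 0, 0, 0, 0, 0, 0]

t=0: δ = [9.375e-02, 9.375e-02, 6.250e-02, 1.562e-02]  (obs o_0=1)
t=1: δ = [1.172e-02, 8.789e-03, 3.906e-03, 8.789e-03]  ψ = [0, 1, 2, 0]  (obs o_1=3)
t=2: δ = [1.465e-03, 8.240e-04, 5.493e-04, 1.099e-03]  ψ = [0, 1, 3, 0]  (obs o_2=3)
t=3: δ = [2.747e-04, 7.725e-05, 6.866e-05, 9.155e-05]  ψ = [0, 1, 3, 0]  (obs o_3=2)
t=4: δ = [5.150e-05, 8.583e-06, 8.583e-06, 1.717e-05]  ψ = [0, 0, 0, 0]  (obs o_4=2)
t=5: δ = [6.437e-06, 1.609e-06, 1.609e-06, 4.828e-06]  ψ = [0, 0, 0, 0]  (obs o_5=3)
t=6: δ = [8.047e-07, 4.526e-07, 3.017e-07, 2.012e-07]  ψ = [0, 3, 3, 0]  (obs o_6=1)
backtrack: best end state = 0; path = [0, 0, 0, 0, 0, 0, 0]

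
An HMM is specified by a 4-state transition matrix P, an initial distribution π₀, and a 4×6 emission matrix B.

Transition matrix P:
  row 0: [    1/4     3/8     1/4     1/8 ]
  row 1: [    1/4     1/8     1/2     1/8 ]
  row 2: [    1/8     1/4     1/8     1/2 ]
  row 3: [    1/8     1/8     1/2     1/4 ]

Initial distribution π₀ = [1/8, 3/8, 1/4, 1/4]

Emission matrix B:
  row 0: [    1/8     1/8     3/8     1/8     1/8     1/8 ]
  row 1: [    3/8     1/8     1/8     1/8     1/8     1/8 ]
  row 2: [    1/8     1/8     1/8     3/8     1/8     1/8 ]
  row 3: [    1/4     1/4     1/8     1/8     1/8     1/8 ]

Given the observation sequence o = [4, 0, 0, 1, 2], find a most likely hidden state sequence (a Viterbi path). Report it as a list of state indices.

t=0: δ = [1.562e-02, 4.688e-02, 3.125e-02, 3.125e-02]  (obs o_0=4)
t=1: δ = [1.465e-03, 2.930e-03, 2.930e-03, 3.906e-03]  ψ = [1, 2, 1, 2]  (obs o_1=0)
t=2: δ = [9.155e-05, 2.747e-04, 2.441e-04, 3.662e-04]  ψ = [1, 2, 3, 2]  (obs o_2=0)
t=3: δ = [8.583e-06, 7.629e-06, 2.289e-05, 3.052e-05]  ψ = [1, 2, 3, 2]  (obs o_3=1)
t=4: δ = [1.431e-06, 7.153e-07, 1.907e-06, 1.431e-06]  ψ = [3, 2, 3, 2]  (obs o_4=2)
backtrack: best end state = 2; path = [2, 3, 2, 3, 2]

path = [2, 3, 2, 3, 2]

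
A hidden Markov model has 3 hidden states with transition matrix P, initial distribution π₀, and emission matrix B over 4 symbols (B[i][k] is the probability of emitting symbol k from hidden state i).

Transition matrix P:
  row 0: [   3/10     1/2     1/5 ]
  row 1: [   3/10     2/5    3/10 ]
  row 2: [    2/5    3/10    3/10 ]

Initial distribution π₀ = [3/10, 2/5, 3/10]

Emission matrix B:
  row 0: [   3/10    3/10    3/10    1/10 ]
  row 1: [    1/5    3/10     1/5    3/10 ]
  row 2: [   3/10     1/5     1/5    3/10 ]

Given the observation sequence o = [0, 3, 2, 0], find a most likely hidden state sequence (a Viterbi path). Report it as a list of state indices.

path = [0, 1, 0, 1]

t=0: δ = [9.000e-02, 8.000e-02, 9.000e-02]  (obs o_0=0)
t=1: δ = [3.600e-03, 1.350e-02, 8.100e-03]  ψ = [2, 0, 2]  (obs o_1=3)
t=2: δ = [1.215e-03, 1.080e-03, 8.100e-04]  ψ = [1, 1, 1]  (obs o_2=2)
t=3: δ = [1.094e-04, 1.215e-04, 9.720e-05]  ψ = [0, 0, 1]  (obs o_3=0)
backtrack: best end state = 1; path = [0, 1, 0, 1]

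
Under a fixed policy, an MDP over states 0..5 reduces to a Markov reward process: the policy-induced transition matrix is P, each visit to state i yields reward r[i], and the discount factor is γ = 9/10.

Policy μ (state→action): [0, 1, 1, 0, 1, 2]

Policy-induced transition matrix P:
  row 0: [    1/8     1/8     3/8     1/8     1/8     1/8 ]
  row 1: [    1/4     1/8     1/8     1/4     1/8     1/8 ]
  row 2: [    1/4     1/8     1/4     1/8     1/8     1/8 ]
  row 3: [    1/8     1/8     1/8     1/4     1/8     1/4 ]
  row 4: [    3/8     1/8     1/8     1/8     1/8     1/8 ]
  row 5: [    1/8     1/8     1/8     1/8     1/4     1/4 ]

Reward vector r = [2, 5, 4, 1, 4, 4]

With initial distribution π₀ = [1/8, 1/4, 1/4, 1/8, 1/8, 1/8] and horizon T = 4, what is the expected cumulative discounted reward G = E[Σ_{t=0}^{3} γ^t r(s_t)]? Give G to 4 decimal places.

G = 11.4648

t=0: π = [0.1250, 0.2500, 0.2500, 0.1250, 0.1250, 0.1250], E[r] = 3.6250, γ^t·E[r] = 3.625000, running G = 3.625000
t=1: π = [0.2188, 0.1250, 0.1875, 0.1719, 0.1406, 0.1563], E[r] = 3.1719, γ^t·E[r] = 2.854688, running G = 6.479688
t=2: π = [0.1992, 0.1250, 0.2031, 0.1621, 0.1445, 0.1660], E[r] = 3.2402, γ^t·E[r] = 2.624590, running G = 9.104277
t=3: π = [0.2021, 0.1250, 0.2002, 0.1609, 0.1458, 0.1660], E[r] = 3.2380, γ^t·E[r] = 2.360529, running G = 11.464806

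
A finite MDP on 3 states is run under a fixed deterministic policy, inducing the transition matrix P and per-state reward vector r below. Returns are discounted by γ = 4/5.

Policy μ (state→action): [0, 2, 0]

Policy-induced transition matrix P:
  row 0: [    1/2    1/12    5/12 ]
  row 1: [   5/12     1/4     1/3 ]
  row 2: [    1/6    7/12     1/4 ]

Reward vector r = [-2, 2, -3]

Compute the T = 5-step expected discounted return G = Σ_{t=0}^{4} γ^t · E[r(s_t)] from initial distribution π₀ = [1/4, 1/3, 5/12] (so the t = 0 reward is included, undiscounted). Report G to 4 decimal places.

t=0: π = [0.2500, 0.3333, 0.4167], E[r] = -1.0833, γ^t·E[r] = -1.083333, running G = -1.083333
t=1: π = [0.3333, 0.3472, 0.3194], E[r] = -0.9306, γ^t·E[r] = -0.744444, running G = -1.827778
t=2: π = [0.3646, 0.3009, 0.3345], E[r] = -1.1308, γ^t·E[r] = -0.723704, running G = -2.551481
t=3: π = [0.3634, 0.3007, 0.3358], E[r] = -1.1329, γ^t·E[r] = -0.580049, running G = -3.131531
t=4: π = [0.3630, 0.3014, 0.3356], E[r] = -1.1301, γ^t·E[r] = -0.462900, running G = -3.594431

G = -3.5944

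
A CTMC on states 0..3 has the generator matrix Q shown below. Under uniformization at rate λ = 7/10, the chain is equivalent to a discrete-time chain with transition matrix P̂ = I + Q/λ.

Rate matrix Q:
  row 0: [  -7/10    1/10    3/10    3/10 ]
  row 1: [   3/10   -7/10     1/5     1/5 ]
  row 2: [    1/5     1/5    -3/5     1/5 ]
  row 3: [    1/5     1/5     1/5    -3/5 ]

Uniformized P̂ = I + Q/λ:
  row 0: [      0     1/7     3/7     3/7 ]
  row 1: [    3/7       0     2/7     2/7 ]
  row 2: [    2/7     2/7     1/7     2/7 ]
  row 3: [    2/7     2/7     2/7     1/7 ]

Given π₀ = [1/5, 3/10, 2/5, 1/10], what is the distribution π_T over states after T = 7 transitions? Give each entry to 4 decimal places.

t=0: π = [0.2000, 0.3000, 0.4000, 0.1000]
t=1: π = [0.2714, 0.1714, 0.2571, 0.3000]
t=2: π = [0.2327, 0.1980, 0.2878, 0.2816]
t=3: π = [0.2475, 0.1959, 0.2778, 0.2787]
t=4: π = [0.2430, 0.1944, 0.2814, 0.2813]
t=5: π = [0.2441, 0.1955, 0.2802, 0.2802]
t=6: π = [0.2439, 0.1950, 0.2805, 0.2805]
t=7: π = [0.2439, 0.1952, 0.2805, 0.2805]

π = [0.2439, 0.1952, 0.2805, 0.2805]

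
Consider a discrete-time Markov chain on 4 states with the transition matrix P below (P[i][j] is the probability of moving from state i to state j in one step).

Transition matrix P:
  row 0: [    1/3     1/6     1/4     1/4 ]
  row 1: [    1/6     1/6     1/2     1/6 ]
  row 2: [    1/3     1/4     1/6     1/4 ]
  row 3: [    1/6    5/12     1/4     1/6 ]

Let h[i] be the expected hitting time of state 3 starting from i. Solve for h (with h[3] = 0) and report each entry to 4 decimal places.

First-step conditioning: h[3] = 0; for i ≠ 3, h[i] = 1 + Σ_k P[i][k]·h[k].
  h[0] = 1 + 1/3·h[0] + 1/6·h[1] + 1/4·h[2]
  h[1] = 1 + 1/6·h[0] + 1/6·h[1] + 1/2·h[2]
  h[2] = 1 + 1/3·h[0] + 1/4·h[1] + 1/6·h[2]
Solving the 3×3 linear system over states ≠ 3 gives exactly h = [918/215, 996/215, 924/215, 0] (h[3] = 0 is the target).

h = [4.2698, 4.6326, 4.2977, 0.0000]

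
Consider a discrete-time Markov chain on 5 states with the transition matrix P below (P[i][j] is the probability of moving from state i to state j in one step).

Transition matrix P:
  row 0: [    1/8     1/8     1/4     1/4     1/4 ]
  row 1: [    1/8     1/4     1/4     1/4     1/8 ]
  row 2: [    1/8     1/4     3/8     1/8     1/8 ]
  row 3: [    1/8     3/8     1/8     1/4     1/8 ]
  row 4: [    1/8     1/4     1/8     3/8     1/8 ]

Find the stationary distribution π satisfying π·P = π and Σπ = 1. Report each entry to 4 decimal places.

Balance equations π_j = Σ_i π_i·P[i][j]:
  π_0 = 1/8·π_0 + 1/8·π_1 + 1/8·π_2 + 1/8·π_3 + 1/8·π_4
  π_1 = 1/8·π_0 + 1/4·π_1 + 1/4·π_2 + 3/8·π_3 + 1/4·π_4
  π_2 = 1/4·π_0 + 1/4·π_1 + 3/8·π_2 + 1/8·π_3 + 1/8·π_4
  π_3 = 1/4·π_0 + 1/4·π_1 + 1/8·π_2 + 1/4·π_3 + 3/8·π_4
  normalize: π_0 + π_1 + π_2 + π_3 + π_4 = 1
Solving the linear system gives exactly π = [1/8, 93/352, 163/704, 21/88, 9/64].

π = [0.1250, 0.2642, 0.2315, 0.2386, 0.1406]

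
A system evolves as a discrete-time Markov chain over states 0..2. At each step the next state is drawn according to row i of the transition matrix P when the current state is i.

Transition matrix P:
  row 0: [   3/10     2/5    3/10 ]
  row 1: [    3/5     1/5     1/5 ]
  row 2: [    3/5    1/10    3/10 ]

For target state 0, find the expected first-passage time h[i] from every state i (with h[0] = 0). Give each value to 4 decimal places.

h = [0.0000, 1.6667, 1.6667]

First-step conditioning: h[0] = 0; for i ≠ 0, h[i] = 1 + Σ_k P[i][k]·h[k].
  h[1] = 1 + 1/5·h[1] + 1/5·h[2]
  h[2] = 1 + 1/10·h[1] + 3/10·h[2]
Solving the 2×2 linear system over states ≠ 0 gives exactly h = [0, 5/3, 5/3] (h[0] = 0 is the target).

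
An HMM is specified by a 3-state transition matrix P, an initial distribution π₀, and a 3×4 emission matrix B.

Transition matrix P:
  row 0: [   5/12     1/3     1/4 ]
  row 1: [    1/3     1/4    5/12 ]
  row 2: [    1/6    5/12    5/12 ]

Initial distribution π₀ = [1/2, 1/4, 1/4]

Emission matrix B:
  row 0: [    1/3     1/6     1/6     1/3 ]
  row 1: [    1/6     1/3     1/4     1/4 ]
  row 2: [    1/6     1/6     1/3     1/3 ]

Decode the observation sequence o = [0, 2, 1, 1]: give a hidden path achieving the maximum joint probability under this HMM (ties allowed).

t=0: δ = [1.667e-01, 4.167e-02, 4.167e-02]  (obs o_0=0)
t=1: δ = [1.157e-02, 1.389e-02, 1.389e-02]  ψ = [0, 0, 0]  (obs o_1=2)
t=2: δ = [8.038e-04, 1.929e-03, 9.645e-04]  ψ = [0, 2, 1]  (obs o_2=1)
t=3: δ = [1.072e-04, 1.608e-04, 1.340e-04]  ψ = [1, 1, 1]  (obs o_3=1)
backtrack: best end state = 1; path = [0, 2, 1, 1]

path = [0, 2, 1, 1]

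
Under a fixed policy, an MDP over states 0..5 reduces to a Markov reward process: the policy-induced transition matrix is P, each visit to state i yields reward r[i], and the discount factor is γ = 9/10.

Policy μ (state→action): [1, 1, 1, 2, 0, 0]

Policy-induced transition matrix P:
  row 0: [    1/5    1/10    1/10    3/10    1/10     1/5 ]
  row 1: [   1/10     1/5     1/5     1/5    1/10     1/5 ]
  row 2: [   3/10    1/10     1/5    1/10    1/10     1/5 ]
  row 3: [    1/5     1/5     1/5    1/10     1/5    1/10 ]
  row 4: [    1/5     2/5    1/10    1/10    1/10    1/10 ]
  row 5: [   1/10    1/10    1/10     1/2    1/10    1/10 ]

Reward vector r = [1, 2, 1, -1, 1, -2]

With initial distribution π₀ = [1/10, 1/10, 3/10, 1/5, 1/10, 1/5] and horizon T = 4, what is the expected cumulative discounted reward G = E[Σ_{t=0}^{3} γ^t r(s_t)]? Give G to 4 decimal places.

G = 0.8045

t=0: π = [0.1000, 0.1000, 0.3000, 0.2000, 0.1000, 0.2000], E[r] = 0.1000, γ^t·E[r] = 0.100000, running G = 0.100000
t=1: π = [0.2000, 0.1600, 0.1600, 0.2100, 0.1200, 0.1500], E[r] = 0.2900, γ^t·E[r] = 0.261000, running G = 0.361000
t=2: π = [0.1850, 0.1730, 0.1530, 0.2160, 0.1210, 0.1520], E[r] = 0.2850, γ^t·E[r] = 0.230850, running G = 0.591850
t=3: π = [0.1828, 0.1752, 0.1542, 0.2151, 0.1216, 0.1511], E[r] = 0.2917, γ^t·E[r] = 0.212649, running G = 0.804499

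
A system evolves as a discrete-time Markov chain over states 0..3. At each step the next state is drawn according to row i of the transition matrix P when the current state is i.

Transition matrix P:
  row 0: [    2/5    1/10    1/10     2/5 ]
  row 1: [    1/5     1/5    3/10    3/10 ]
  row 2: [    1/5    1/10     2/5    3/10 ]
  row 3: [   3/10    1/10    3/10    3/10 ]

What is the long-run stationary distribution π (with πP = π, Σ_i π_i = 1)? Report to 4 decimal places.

π = [0.2911, 0.1111, 0.2686, 0.3291]

Balance equations π_j = Σ_i π_i·P[i][j]:
  π_0 = 2/5·π_0 + 1/5·π_1 + 1/5·π_2 + 3/10·π_3
  π_1 = 1/10·π_0 + 1/5·π_1 + 1/10·π_2 + 1/10·π_3
  π_2 = 1/10·π_0 + 3/10·π_1 + 2/5·π_2 + 3/10·π_3
  normalize: π_0 + π_1 + π_2 + π_3 = 1
Solving the linear system gives exactly π = [23/79, 1/9, 191/711, 26/79].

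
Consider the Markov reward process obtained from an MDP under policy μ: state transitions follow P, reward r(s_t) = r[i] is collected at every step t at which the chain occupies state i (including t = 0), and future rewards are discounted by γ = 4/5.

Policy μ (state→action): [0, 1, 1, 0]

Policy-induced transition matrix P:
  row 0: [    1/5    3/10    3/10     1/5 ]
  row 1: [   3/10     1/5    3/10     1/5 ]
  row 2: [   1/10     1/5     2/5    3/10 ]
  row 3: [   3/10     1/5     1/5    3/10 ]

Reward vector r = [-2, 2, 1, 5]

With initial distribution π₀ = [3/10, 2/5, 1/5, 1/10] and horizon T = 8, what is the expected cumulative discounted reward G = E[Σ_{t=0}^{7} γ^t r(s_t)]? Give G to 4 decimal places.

t=0: π = [0.3000, 0.4000, 0.2000, 0.1000], E[r] = 0.9000, γ^t·E[r] = 0.900000, running G = 0.900000
t=1: π = [0.2300, 0.2300, 0.3100, 0.2300], E[r] = 1.4600, γ^t·E[r] = 1.168000, running G = 2.068000
t=2: π = [0.2150, 0.2230, 0.3080, 0.2540], E[r] = 1.5940, γ^t·E[r] = 1.020160, running G = 3.088160
t=3: π = [0.2169, 0.2215, 0.3054, 0.2562], E[r] = 1.5956, γ^t·E[r] = 0.816947, running G = 3.905107
t=4: π = [0.2172, 0.2217, 0.3049, 0.2562], E[r] = 1.5946, γ^t·E[r] = 0.653165, running G = 4.558272
t=5: π = [0.2173, 0.2217, 0.3049, 0.2561], E[r] = 1.5943, γ^t·E[r] = 0.522412, running G = 5.080684
t=6: π = [0.2173, 0.2217, 0.3049, 0.2561], E[r] = 1.5942, γ^t·E[r] = 0.417920, running G = 5.498604
t=7: π = [0.2173, 0.2217, 0.3049, 0.2561], E[r] = 1.5942, γ^t·E[r] = 0.334335, running G = 5.832939

G = 5.8329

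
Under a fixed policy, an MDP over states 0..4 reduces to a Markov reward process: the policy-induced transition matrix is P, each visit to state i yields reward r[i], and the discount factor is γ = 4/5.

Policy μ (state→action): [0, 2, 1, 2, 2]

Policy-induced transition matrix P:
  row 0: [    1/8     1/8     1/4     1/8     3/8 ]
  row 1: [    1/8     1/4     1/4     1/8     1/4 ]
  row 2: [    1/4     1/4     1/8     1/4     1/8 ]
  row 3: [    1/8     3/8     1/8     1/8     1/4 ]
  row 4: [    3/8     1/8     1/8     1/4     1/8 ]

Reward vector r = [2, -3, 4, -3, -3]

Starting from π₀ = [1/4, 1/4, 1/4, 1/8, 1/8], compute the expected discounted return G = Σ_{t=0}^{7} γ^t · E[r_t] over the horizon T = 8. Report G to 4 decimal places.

G = -2.3423

t=0: π = [0.2500, 0.2500, 0.2500, 0.1250, 0.1250], E[r] = 0.0000, γ^t·E[r] = 0.000000, running G = 0.000000
t=1: π = [0.1875, 0.2188, 0.1875, 0.1719, 0.2344], E[r] = -0.7500, γ^t·E[r] = -0.600000, running G = -0.600000
t=2: π = [0.2070, 0.2188, 0.1758, 0.1777, 0.2207], E[r] = -0.7344, γ^t·E[r] = -0.470000, running G = -1.070000
t=3: π = [0.2021, 0.2188, 0.1782, 0.1746, 0.2263], E[r] = -0.7417, γ^t·E[r] = -0.379750, running G = -1.449750
t=4: π = [0.2039, 0.2183, 0.1776, 0.1756, 0.2247], E[r] = -0.7374, γ^t·E[r] = -0.302050, running G = -1.751800
t=5: π = [0.2034, 0.2184, 0.1778, 0.1753, 0.2252], E[r] = -0.7388, γ^t·E[r] = -0.242078, running G = -1.993878
t=6: π = [0.2035, 0.2183, 0.1777, 0.1754, 0.2251], E[r] = -0.7384, γ^t·E[r] = -0.193560, running G = -2.187437
t=7: π = [0.2035, 0.2183, 0.1777, 0.1753, 0.2251], E[r] = -0.7385, γ^t·E[r] = -0.154871, running G = -2.342309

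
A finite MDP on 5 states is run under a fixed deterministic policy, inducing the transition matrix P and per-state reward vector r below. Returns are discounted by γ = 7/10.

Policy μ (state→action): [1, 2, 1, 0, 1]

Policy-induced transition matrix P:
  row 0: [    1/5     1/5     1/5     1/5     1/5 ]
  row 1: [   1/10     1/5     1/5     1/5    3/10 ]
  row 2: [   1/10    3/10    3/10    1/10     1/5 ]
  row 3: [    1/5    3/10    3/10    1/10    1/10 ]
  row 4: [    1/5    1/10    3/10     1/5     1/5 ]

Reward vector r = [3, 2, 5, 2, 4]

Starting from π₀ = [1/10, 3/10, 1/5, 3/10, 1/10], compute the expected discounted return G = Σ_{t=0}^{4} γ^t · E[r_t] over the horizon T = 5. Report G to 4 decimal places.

G = 8.8279

t=0: π = [0.1000, 0.3000, 0.2000, 0.3000, 0.1000], E[r] = 2.9000, γ^t·E[r] = 2.900000, running G = 2.900000
t=1: π = [0.1500, 0.2400, 0.2600, 0.1500, 0.2000], E[r] = 3.3300, γ^t·E[r] = 2.331000, running G = 5.231000
t=2: π = [0.1500, 0.2210, 0.2610, 0.1590, 0.2090], E[r] = 3.3510, γ^t·E[r] = 1.641990, running G = 6.872990
t=3: π = [0.1518, 0.2211, 0.2629, 0.1580, 0.2062], E[r] = 3.3529, γ^t·E[r] = 1.150045, running G = 8.023035
t=4: π = [0.1516, 0.2215, 0.2627, 0.1579, 0.2063], E[r] = 3.3524, γ^t·E[r] = 0.804899, running G = 8.827934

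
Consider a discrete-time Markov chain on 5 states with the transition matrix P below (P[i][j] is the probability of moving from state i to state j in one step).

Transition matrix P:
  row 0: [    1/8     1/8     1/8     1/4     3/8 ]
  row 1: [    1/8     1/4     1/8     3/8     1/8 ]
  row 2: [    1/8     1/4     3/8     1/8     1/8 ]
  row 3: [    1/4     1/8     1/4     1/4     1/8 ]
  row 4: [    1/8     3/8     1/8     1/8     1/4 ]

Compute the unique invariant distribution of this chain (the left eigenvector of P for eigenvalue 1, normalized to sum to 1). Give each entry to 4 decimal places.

π = [0.1537, 0.2255, 0.2049, 0.2292, 0.1868]

Balance equations π_j = Σ_i π_i·P[i][j]:
  π_0 = 1/8·π_0 + 1/8·π_1 + 1/8·π_2 + 1/4·π_3 + 1/8·π_4
  π_1 = 1/8·π_0 + 1/4·π_1 + 1/4·π_2 + 1/8·π_3 + 3/8·π_4
  π_2 = 1/8·π_0 + 1/8·π_1 + 3/8·π_2 + 1/4·π_3 + 1/8·π_4
  π_3 = 1/4·π_0 + 3/8·π_1 + 1/8·π_2 + 1/4·π_3 + 1/8·π_4
  normalize: π_0 + π_1 + π_2 + π_3 + π_4 = 1
Solving the linear system gives exactly π = [246/1601, 361/1601, 328/1601, 367/1601, 299/1601].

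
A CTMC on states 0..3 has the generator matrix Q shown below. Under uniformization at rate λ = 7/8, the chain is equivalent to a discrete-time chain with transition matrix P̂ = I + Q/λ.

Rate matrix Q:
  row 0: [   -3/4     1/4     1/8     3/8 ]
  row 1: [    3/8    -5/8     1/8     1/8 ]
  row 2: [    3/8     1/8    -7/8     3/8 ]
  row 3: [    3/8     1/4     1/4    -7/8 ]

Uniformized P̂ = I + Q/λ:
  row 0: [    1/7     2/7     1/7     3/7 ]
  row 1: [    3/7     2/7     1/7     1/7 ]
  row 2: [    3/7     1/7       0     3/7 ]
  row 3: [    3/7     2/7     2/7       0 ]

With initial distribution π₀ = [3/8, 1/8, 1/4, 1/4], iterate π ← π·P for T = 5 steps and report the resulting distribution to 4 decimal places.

t=0: π = [0.3750, 0.1250, 0.2500, 0.2500]
t=1: π = [0.3214, 0.2500, 0.1429, 0.2857]
t=2: π = [0.3367, 0.2653, 0.1633, 0.2347]
t=3: π = [0.3324, 0.2624, 0.1531, 0.2522]
t=4: π = [0.3336, 0.2638, 0.1570, 0.2455]
t=5: π = [0.3333, 0.2633, 0.1555, 0.2480]

π = [0.3333, 0.2633, 0.1555, 0.2480]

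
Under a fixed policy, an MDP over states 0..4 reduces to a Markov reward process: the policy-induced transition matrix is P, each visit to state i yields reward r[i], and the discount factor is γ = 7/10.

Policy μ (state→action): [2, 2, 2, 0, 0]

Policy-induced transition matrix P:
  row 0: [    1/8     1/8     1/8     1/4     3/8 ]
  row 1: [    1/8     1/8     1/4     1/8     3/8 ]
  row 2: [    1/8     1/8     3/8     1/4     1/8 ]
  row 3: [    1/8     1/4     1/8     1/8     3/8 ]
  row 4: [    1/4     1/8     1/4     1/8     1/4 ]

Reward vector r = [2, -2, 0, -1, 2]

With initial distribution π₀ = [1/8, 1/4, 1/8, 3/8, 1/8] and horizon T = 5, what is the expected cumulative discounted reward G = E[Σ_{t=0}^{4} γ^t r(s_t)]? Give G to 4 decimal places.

t=0: π = [0.1250, 0.2500, 0.1250, 0.3750, 0.1250], E[r] = -0.3750, γ^t·E[r] = -0.375000, running G = -0.375000
t=1: π = [0.1406, 0.1719, 0.2031, 0.1563, 0.3281], E[r] = 0.4375, γ^t·E[r] = 0.306250, running G = -0.068750
t=2: π = [0.1660, 0.1445, 0.2383, 0.1680, 0.2832], E[r] = 0.4414, γ^t·E[r] = 0.216289, running G = 0.147539
t=3: π = [0.1604, 0.1460, 0.2380, 0.1755, 0.2800], E[r] = 0.4133, γ^t·E[r] = 0.141772, running G = 0.289311
t=4: π = [0.1600, 0.1469, 0.2378, 0.1748, 0.2805], E[r] = 0.4123, γ^t·E[r] = 0.098991, running G = 0.388303

G = 0.3883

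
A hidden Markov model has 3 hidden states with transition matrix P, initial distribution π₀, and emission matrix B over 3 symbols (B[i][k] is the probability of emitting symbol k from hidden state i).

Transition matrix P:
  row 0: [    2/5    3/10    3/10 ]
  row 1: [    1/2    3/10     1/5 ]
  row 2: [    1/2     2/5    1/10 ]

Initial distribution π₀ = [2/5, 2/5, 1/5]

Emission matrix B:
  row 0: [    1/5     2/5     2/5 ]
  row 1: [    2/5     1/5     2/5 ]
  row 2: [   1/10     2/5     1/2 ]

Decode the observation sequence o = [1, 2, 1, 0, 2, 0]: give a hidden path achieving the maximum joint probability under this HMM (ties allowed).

t=0: δ = [1.600e-01, 8.000e-02, 8.000e-02]  (obs o_0=1)
t=1: δ = [2.560e-02, 1.920e-02, 2.400e-02]  ψ = [0, 0, 0]  (obs o_1=2)
t=2: δ = [4.800e-03, 1.920e-03, 3.072e-03]  ψ = [2, 2, 0]  (obs o_2=1)
t=3: δ = [3.840e-04, 5.760e-04, 1.440e-04]  ψ = [0, 0, 0]  (obs o_3=0)
t=4: δ = [1.152e-04, 6.912e-05, 5.760e-05]  ψ = [1, 1, 0]  (obs o_4=2)
t=5: δ = [9.216e-06, 1.382e-05, 3.456e-06]  ψ = [0, 0, 0]  (obs o_5=0)
backtrack: best end state = 1; path = [0, 2, 0, 1, 0, 1]

path = [0, 2, 0, 1, 0, 1]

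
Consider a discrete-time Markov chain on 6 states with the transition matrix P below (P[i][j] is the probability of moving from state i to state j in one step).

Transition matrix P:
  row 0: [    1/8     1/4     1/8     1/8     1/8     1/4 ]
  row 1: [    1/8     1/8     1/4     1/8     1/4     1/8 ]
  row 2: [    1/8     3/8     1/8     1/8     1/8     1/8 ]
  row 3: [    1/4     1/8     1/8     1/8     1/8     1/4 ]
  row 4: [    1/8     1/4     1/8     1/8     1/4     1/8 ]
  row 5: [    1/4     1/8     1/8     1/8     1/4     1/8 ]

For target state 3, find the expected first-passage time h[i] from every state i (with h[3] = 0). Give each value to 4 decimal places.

First-step conditioning: h[3] = 0; for i ≠ 3, h[i] = 1 + Σ_k P[i][k]·h[k].
  h[0] = 1 + 1/8·h[0] + 1/4·h[1] + 1/8·h[2] + 1/8·h[4] + 1/4·h[5]
  h[1] = 1 + 1/8·h[0] + 1/8·h[1] + 1/4·h[2] + 1/4·h[4] + 1/8·h[5]
  h[2] = 1 + 1/8·h[0] + 3/8·h[1] + 1/8·h[2] + 1/8·h[4] + 1/8·h[5]
  h[4] = 1 + 1/8·h[0] + 1/4·h[1] + 1/8·h[2] + 1/4·h[4] + 1/8·h[5]
  h[5] = 1 + 1/4·h[0] + 1/8·h[1] + 1/8·h[2] + 1/4·h[4] + 1/8·h[5]
Solving the 5×5 linear system over states ≠ 3 gives exactly h = [8, 8, 8, 0, 8, 8] (h[3] = 0 is the target).

h = [8.0000, 8.0000, 8.0000, 0.0000, 8.0000, 8.0000]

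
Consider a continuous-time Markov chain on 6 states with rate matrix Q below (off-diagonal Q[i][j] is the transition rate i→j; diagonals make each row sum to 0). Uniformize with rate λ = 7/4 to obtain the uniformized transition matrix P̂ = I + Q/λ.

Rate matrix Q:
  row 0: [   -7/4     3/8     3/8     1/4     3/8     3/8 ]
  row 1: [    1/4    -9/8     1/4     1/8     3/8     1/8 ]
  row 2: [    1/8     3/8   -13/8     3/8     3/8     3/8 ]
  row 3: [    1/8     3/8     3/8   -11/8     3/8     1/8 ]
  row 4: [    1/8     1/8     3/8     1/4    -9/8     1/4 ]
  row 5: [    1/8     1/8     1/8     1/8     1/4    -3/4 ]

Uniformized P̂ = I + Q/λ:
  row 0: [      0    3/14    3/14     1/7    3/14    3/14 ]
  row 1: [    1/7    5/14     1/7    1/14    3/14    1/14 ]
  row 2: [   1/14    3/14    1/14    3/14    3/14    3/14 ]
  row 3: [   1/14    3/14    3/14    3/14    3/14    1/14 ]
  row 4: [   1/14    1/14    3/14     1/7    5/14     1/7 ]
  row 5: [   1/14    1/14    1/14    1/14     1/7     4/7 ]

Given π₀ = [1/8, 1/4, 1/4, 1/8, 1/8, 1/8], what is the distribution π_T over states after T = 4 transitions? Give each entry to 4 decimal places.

t=0: π = [0.1250, 0.2500, 0.2500, 0.1250, 0.1250, 0.1250]
t=1: π = [0.0804, 0.2143, 0.1429, 0.1429, 0.2232, 0.1964]
t=2: π = [0.0810, 0.1849, 0.1505, 0.1339, 0.2321, 0.2175]
t=3: π = [0.0789, 0.1765, 0.1485, 0.1344, 0.2319, 0.2298]
t=4: π = [0.0784, 0.1735, 0.1476, 0.1340, 0.2310, 0.2354]

π = [0.0784, 0.1735, 0.1476, 0.1340, 0.2310, 0.2354]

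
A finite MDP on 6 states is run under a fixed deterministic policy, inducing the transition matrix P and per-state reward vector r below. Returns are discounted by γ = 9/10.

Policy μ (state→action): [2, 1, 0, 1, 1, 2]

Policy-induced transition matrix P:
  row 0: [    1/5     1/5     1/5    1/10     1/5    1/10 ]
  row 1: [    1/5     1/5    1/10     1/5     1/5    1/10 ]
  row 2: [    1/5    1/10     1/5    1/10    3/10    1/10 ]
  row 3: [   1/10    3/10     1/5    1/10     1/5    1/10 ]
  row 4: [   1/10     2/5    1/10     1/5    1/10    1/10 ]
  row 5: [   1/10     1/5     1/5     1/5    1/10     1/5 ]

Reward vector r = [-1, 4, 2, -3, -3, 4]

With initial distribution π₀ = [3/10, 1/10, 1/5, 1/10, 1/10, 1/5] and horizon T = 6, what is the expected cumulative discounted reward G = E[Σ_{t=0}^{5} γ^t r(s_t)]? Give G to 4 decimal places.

G = 2.6624

t=0: π = [0.3000, 0.1000, 0.2000, 0.1000, 0.1000, 0.2000], E[r] = 0.7000, γ^t·E[r] = 0.700000, running G = 0.700000
t=1: π = [0.1600, 0.2100, 0.1800, 0.1400, 0.1900, 0.1200], E[r] = 0.5300, γ^t·E[r] = 0.477000, running G = 1.177000
t=2: π = [0.1550, 0.2340, 0.1600, 0.1520, 0.1870, 0.1120], E[r] = 0.5320, γ^t·E[r] = 0.430920, running G = 1.607920
t=3: π = [0.1549, 0.2366, 0.1579, 0.1533, 0.1861, 0.1112], E[r] = 0.5339, γ^t·E[r] = 0.389213, running G = 1.997133
t=4: π = [0.1549, 0.2368, 0.1577, 0.1534, 0.1861, 0.1111], E[r] = 0.5337, γ^t·E[r] = 0.350154, running G = 2.347287
t=5: π = [0.1549, 0.2368, 0.1577, 0.1534, 0.1861, 0.1111], E[r] = 0.5337, γ^t·E[r] = 0.315148, running G = 2.662435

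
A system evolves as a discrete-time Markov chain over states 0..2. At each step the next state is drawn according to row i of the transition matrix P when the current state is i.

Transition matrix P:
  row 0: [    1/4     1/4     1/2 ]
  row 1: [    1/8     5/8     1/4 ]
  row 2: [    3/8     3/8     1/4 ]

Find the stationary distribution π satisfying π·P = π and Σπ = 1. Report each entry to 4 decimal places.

π = [0.2308, 0.4615, 0.3077]

Balance equations π_j = Σ_i π_i·P[i][j]:
  π_0 = 1/4·π_0 + 1/8·π_1 + 3/8·π_2
  π_1 = 1/4·π_0 + 5/8·π_1 + 3/8·π_2
  normalize: π_0 + π_1 + π_2 = 1
Solving the linear system gives exactly π = [3/13, 6/13, 4/13].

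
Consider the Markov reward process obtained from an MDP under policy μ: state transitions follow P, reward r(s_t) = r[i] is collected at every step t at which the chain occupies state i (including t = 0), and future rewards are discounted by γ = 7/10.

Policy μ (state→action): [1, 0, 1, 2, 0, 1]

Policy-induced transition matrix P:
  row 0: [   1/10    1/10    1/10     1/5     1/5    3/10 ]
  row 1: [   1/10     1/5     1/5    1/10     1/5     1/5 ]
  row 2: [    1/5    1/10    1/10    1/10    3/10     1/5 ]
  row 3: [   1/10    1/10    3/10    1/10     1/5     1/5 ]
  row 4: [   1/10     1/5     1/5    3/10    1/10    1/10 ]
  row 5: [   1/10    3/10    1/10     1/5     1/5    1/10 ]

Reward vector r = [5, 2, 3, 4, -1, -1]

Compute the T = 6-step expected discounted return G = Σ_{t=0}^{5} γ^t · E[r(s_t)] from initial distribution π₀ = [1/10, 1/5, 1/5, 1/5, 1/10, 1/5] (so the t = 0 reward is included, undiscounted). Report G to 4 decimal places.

G = 5.3317

t=0: π = [0.1000, 0.2000, 0.2000, 0.2000, 0.1000, 0.2000], E[r] = 2.0000, γ^t·E[r] = 2.000000, running G = 2.000000
t=1: π = [0.1200, 0.1700, 0.1700, 0.1500, 0.2100, 0.1800], E[r] = 1.6600, γ^t·E[r] = 1.162000, running G = 3.162000
t=2: π = [0.1170, 0.1740, 0.1680, 0.1720, 0.1960, 0.1730], E[r] = 1.7560, γ^t·E[r] = 0.860440, running G = 4.022440
t=3: π = [0.1168, 0.1716, 0.1714, 0.1682, 0.1972, 0.1748], E[r] = 1.7422, γ^t·E[r] = 0.597575, running G = 4.620015
t=4: π = [0.1171, 0.1718, 0.1705, 0.1686, 0.1974, 0.1745], E[r] = 1.7434, γ^t·E[r] = 0.418600, running G = 5.038615
t=5: π = [0.1171, 0.1718, 0.1706, 0.1686, 0.1973, 0.1745], E[r] = 1.7436, γ^t·E[r] = 0.293046, running G = 5.331660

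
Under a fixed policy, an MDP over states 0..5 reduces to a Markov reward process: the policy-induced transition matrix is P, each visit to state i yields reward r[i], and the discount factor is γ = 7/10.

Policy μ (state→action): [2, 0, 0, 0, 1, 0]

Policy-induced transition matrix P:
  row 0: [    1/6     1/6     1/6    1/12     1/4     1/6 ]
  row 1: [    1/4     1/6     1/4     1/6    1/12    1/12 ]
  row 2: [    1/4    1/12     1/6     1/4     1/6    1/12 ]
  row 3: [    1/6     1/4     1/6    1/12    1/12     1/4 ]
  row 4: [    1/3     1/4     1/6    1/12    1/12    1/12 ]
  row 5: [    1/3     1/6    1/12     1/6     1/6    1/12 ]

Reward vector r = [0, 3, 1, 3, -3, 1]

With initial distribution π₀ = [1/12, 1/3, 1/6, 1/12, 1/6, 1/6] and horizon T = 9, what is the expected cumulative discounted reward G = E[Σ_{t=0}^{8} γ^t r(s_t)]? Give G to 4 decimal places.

t=0: π = [0.0833, 0.3333, 0.1667, 0.0833, 0.1667, 0.1667], E[r] = 1.0833, γ^t·E[r] = 1.083333, running G = 1.083333
t=1: π = [0.2639, 0.1736, 0.1806, 0.1528, 0.1250, 0.1042], E[r] = 0.8889, γ^t·E[r] = 0.622222, running G = 1.705556
t=2: π = [0.2344, 0.1748, 0.1725, 0.1366, 0.1510, 0.1308], E[r] = 0.7841, γ^t·E[r] = 0.384230, running G = 2.089786
t=3: π = [0.2426, 0.1763, 0.1703, 0.1375, 0.1477, 0.1256], E[r] = 0.7944, γ^t·E[r] = 0.272468, running G = 2.362254
t=4: π = [0.2411, 0.1762, 0.1709, 0.1369, 0.1484, 0.1265], E[r] = 0.7914, γ^t·E[r] = 0.190024, running G = 2.552278
t=5: π = [0.2414, 0.1762, 0.1708, 0.1370, 0.1483, 0.1262], E[r] = 0.7919, γ^t·E[r] = 0.133093, running G = 2.685371
t=6: π = [0.2413, 0.1762, 0.1708, 0.1370, 0.1483, 0.1263], E[r] = 0.7918, γ^t·E[r] = 0.093155, running G = 2.778525
t=7: π = [0.2414, 0.1762, 0.1708, 0.1370, 0.1483, 0.1263], E[r] = 0.7918, γ^t·E[r] = 0.065210, running G = 2.843735
t=8: π = [0.2414, 0.1762, 0.1708, 0.1370, 0.1483, 0.1263], E[r] = 0.7918, γ^t·E[r] = 0.045647, running G = 2.889382

G = 2.8894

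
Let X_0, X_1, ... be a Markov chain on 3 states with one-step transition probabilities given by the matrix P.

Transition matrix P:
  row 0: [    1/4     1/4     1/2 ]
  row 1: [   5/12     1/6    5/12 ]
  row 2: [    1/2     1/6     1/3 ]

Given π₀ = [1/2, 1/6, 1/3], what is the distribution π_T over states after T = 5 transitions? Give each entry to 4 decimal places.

t=0: π = [0.5000, 0.1667, 0.3333]
t=1: π = [0.3611, 0.2083, 0.4306]
t=2: π = [0.3924, 0.1968, 0.4109]
t=3: π = [0.3855, 0.1994, 0.4151]
t=4: π = [0.3870, 0.1988, 0.4142]
t=5: π = [0.3867, 0.1989, 0.4144]

π = [0.3867, 0.1989, 0.4144]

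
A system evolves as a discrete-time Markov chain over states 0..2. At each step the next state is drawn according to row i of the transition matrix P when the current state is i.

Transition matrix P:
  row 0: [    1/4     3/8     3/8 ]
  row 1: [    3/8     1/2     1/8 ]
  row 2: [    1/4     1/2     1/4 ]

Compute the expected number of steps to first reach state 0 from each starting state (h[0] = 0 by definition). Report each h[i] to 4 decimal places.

h = [0.0000, 2.8000, 3.2000]

First-step conditioning: h[0] = 0; for i ≠ 0, h[i] = 1 + Σ_k P[i][k]·h[k].
  h[1] = 1 + 1/2·h[1] + 1/8·h[2]
  h[2] = 1 + 1/2·h[1] + 1/4·h[2]
Solving the 2×2 linear system over states ≠ 0 gives exactly h = [0, 14/5, 16/5] (h[0] = 0 is the target).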